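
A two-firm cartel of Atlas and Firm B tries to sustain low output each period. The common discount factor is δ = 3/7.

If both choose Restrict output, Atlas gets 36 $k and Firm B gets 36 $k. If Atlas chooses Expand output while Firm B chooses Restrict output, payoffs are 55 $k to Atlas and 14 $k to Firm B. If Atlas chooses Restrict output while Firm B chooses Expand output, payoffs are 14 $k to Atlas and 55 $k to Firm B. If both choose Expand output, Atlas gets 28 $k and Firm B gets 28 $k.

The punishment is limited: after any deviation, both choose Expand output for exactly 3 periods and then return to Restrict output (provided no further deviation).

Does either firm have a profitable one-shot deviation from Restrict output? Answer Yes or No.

IC: δ+…+δ^3 ≥ (55−36)/(36−28) = 19/8.
At δ = 3/7: partial sum = 0.6910 < 2.3750. Cooperation not sustainable.

Yes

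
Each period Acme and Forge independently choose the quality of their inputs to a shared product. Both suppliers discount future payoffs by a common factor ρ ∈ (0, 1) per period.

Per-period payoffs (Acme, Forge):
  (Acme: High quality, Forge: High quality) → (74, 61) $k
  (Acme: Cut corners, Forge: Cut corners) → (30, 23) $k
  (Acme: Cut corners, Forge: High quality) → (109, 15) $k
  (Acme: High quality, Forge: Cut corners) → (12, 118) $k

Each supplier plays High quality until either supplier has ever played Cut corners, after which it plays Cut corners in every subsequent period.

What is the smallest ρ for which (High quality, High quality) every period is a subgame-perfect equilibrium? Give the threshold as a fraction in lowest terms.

3/5

For Acme: deviation gain 109−74 = 35, per-period punishment loss 74−30 = 44. IC gives ρ ≥ 35/79.
For Forge: gain 57, loss 38 per period, so ρ ≥ 57/95 = 3/5.
The tighter constraint is Forge's, so cooperation needs ρ ≥ 3/5.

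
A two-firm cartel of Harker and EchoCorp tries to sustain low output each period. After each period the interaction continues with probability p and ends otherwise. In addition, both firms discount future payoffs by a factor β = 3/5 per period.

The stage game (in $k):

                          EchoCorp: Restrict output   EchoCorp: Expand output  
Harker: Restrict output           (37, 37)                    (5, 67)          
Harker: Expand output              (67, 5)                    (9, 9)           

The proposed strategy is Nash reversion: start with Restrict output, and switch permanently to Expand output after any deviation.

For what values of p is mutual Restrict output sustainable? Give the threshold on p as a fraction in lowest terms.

Expected continuation weight on next period's payoff is β·p = 3/5·p, which plays the role of the discount factor.
Cooperation requires 3/5·p ≥ (67−37)/(67−9) = 15/29, hence p ≥ 25/29.

25/29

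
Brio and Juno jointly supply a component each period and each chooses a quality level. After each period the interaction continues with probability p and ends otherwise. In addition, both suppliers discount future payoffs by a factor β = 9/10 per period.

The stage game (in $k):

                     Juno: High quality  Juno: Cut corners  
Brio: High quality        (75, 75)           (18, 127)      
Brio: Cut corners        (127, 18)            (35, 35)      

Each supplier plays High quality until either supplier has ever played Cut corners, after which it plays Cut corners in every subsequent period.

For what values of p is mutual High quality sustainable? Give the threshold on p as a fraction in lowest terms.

With continuation probability p and discount β, the effective per-period discount factor is βp.
Grim-trigger IC: βp ≥ (127−75)/(127−35) = 13/23.
So p ≥ (13/23)/(9/10) = 130/207.

130/207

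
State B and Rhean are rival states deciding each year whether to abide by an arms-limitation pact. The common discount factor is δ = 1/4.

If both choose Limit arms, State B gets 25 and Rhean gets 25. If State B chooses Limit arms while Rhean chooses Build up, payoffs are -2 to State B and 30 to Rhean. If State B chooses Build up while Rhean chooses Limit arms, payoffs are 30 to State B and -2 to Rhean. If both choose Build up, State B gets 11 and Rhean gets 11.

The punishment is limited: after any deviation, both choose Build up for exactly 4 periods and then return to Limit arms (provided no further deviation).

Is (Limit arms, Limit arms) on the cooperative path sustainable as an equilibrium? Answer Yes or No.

IC: δ+…+δ^4 ≥ (30−25)/(25−11) = 5/14.
At δ = 1/4: partial sum = 0.3320 < 0.3571. Cooperation not sustainable.

No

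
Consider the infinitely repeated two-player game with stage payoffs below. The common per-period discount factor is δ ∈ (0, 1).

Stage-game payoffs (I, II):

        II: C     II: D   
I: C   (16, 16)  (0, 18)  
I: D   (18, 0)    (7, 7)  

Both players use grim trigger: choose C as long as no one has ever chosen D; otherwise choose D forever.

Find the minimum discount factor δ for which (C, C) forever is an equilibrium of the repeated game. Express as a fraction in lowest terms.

2/11

One-period gain from deviating is 18 − 16 = 2. The loss is 16 − 7 = 9 in every subsequent period, with present value 9·δ/(1−δ).
Deviation is unprofitable when 9·δ/(1−δ) ≥ 2, i.e. δ/(1−δ) ≥ 2/9.
Equivalently δ ≥ 2/(2+9) = 2/11.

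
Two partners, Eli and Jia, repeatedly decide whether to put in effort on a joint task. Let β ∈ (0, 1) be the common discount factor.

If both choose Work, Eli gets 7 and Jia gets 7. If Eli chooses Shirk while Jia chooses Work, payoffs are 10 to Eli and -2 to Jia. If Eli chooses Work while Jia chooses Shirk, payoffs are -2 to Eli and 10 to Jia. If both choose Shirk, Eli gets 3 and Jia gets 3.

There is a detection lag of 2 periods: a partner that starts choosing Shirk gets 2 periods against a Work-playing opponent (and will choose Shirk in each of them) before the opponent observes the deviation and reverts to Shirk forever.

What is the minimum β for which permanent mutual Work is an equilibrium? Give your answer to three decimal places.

0.655

A deviator earns 10 for 2 periods, then 3 forever; cooperating earns 7 forever. Multiplying the IC by (1−β):
7 ≥ 10(1−β^2) + 3β^2, so 7·β^2 ≥ 3 and β^2 ≥ 3/7.
β ≥ (3/7)^(1/2) ≈ 0.655.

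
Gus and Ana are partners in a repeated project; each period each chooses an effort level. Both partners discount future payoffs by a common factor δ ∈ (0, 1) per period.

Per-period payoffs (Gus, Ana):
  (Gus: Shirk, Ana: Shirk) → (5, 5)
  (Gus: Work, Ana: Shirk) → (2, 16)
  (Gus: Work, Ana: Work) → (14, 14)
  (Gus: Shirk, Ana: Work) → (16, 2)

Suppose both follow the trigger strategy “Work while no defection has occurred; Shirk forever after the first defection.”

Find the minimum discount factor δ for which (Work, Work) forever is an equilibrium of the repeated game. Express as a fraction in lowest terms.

2/11

Cooperation forever yields 14 each period: 14/(1−δ).
Deviating yields 16 once, then 5 forever: 16 + 5δ/(1−δ).
No profitable deviation requires 14/(1−δ) ≥ 16 + 5δ/(1−δ).
Multiplying by (1−δ): 14 ≥ 16(1−δ) + 5δ = 16 − 11δ.
So 11δ ≥ 2, i.e. δ ≥ 2/11.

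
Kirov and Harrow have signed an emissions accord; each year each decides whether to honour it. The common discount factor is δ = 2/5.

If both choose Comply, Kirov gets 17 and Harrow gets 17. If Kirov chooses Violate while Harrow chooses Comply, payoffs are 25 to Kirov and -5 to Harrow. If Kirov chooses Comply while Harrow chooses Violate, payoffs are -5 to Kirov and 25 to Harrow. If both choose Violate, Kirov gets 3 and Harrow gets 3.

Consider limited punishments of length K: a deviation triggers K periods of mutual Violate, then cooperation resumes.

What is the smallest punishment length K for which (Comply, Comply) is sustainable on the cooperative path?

3

No profitable deviation requires (17−3)(δ+…+δ^K) ≥ 25−17, i.e. δ+…+δ^K ≥ 4/7 ≈ 0.5714.
With δ = 2/5, the partial sums are K=1: 0.4000, K=2: 0.5600, K=3: 0.6240.
K = 3 is the first length at which the sum reaches 0.5714.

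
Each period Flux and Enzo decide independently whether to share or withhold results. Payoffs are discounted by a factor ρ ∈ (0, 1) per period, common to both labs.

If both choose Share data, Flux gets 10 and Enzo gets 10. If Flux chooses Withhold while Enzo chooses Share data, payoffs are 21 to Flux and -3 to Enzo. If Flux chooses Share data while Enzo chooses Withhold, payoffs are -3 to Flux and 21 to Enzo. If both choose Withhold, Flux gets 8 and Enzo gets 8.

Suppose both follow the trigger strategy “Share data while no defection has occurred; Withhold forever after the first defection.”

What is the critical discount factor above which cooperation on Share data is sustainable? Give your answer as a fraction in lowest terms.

Cooperation forever yields 10 each period: 10/(1−ρ).
Deviating yields 21 once, then 8 forever: 21 + 8ρ/(1−ρ).
No profitable deviation requires 10/(1−ρ) ≥ 21 + 8ρ/(1−ρ).
Multiplying by (1−ρ): 10 ≥ 21(1−ρ) + 8ρ = 21 − 13ρ.
So 13ρ ≥ 11, i.e. ρ ≥ 11/13.

11/13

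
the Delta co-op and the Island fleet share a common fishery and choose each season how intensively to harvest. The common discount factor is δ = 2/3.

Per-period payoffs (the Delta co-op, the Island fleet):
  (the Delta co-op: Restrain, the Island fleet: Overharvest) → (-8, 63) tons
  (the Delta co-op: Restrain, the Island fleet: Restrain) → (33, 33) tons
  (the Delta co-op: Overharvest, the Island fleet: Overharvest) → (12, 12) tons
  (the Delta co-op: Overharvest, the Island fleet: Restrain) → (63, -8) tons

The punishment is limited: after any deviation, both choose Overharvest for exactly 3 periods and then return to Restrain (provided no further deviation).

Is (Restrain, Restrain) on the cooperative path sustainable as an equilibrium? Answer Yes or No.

A one-shot deviation gives 63 now, then 12 for 3 periods, then back to 33.
Gain from deviating: (63−33) today; loss: (33−12) in each of the next 3 periods.
No-deviation condition: (33−12)(δ+…+δ^3) ≥ 63−33, i.e. δ+…+δ^3 ≥ 10/7.
At δ = 2/3: δ+…+δ^3 = 1.4074 < 1.4286.
So cooperation is not sustainable.

No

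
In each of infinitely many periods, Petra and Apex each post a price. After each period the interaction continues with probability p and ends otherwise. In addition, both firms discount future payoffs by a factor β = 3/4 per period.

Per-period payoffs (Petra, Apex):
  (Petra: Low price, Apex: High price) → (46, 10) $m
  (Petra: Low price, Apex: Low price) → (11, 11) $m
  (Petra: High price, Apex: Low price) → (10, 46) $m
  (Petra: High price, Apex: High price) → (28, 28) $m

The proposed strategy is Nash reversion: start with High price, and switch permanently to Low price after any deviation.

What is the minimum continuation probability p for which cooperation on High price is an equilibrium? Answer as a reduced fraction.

24/35

Expected continuation weight on next period's payoff is β·p = 3/4·p, which plays the role of the discount factor.
Cooperation requires 3/4·p ≥ (46−28)/(46−11) = 18/35, hence p ≥ 24/35.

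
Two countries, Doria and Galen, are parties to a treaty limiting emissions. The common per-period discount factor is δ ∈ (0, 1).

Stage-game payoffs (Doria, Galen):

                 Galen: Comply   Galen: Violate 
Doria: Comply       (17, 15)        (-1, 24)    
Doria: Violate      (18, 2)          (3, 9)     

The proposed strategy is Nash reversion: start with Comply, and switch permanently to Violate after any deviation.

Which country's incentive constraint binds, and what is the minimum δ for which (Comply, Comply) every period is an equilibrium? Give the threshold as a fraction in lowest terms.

Galen; δ ≥ 3/5

Doria's threshold: (18−17)/(18−3) = 1/15.
Galen's threshold: (24−15)/(24−9) = 3/5.
1/15 < 3/5, so Galen binds and δ* = 3/5.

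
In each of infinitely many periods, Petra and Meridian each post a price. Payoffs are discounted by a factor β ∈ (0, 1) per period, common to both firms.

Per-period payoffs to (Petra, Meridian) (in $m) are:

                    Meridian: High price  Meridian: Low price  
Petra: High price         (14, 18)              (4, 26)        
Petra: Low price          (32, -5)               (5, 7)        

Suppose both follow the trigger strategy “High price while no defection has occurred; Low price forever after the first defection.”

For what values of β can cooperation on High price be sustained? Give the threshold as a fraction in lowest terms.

2/3

Petra's threshold: (32−14)/(32−5) = 2/3.
Meridian's threshold: (26−18)/(26−7) = 8/19.
2/3 > 8/19, so Petra binds and β* = 2/3.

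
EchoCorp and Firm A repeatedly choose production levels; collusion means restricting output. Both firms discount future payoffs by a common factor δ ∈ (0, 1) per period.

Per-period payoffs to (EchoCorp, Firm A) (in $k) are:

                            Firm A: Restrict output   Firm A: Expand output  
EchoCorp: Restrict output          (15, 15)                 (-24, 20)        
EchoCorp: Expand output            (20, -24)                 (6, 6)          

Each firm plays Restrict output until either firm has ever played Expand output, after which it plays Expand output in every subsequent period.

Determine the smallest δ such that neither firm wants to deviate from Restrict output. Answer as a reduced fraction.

Cooperation forever yields 15 each period: 15/(1−δ).
Deviating yields 20 once, then 6 forever: 20 + 6δ/(1−δ).
No profitable deviation requires 15/(1−δ) ≥ 20 + 6δ/(1−δ).
Multiplying by (1−δ): 15 ≥ 20(1−δ) + 6δ = 20 − 14δ.
So 14δ ≥ 5, i.e. δ ≥ 5/14.

5/14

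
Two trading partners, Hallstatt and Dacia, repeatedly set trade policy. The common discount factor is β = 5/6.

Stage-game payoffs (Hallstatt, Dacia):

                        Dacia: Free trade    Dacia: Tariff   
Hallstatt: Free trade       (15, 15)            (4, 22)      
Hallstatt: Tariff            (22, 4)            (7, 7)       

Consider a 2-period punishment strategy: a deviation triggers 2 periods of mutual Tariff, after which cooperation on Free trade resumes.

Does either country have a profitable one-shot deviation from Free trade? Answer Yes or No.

A one-shot deviation gives 22 now, then 7 for 2 periods, then back to 15.
Gain from deviating: (22−15) today; loss: (15−7) in each of the next 2 periods.
No-deviation condition: (15−7)(β+…+β^2) ≥ 22−15, i.e. β+…+β^2 ≥ 7/8.
At β = 5/6: β+…+β^2 = 1.5278 ≥ 0.8750.
So cooperation is sustainable.

No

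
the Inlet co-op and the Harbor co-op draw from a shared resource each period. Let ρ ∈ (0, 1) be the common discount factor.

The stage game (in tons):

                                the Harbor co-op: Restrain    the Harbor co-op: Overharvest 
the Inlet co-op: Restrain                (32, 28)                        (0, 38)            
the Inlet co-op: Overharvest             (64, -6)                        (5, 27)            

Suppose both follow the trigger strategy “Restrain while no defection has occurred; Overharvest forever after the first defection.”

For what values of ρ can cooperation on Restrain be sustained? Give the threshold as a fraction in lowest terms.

For the Inlet co-op: deviation gain 64−32 = 32, per-period punishment loss 32−5 = 27. IC gives ρ ≥ 32/59.
For the Harbor co-op: gain 10, loss 1 per period, so ρ ≥ 10/11.
The tighter constraint is the Harbor co-op's, so cooperation needs ρ ≥ 10/11.

10/11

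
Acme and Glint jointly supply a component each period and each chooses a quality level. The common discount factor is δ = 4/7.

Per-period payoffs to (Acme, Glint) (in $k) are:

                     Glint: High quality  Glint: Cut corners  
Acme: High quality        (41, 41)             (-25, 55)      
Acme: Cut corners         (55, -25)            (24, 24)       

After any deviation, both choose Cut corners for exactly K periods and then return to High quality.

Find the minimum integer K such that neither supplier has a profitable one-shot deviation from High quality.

Need Σ_{k=1}^{K} δ^k ≥ (55−41)/(41−24) = 0.8235 at δ = 4/7.
At K = 1 the sum is 0.5714 < 0.8235; at K = 2 it is 0.8980 ≥ 0.8235.
So the minimum punishment length is K = 2.

2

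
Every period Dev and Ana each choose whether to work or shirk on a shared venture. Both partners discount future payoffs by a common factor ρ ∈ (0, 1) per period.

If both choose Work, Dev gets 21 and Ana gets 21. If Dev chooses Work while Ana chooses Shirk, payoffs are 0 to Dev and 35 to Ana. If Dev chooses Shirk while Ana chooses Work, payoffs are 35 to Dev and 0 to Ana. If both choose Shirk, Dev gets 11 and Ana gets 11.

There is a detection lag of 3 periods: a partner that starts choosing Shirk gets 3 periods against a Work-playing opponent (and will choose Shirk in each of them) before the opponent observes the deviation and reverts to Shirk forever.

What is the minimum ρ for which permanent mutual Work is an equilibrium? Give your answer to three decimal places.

0.836

Deviating for the 3 undetected periods gains 35−21 = 14 per period over cooperation, then loses 21−11 = 10 per period forever once punishment starts.
Gain: 14(1 + ρ + … + ρ^2); loss: 10·ρ^3/(1−ρ).
No profitable deviation ⇔ 14(1−ρ^3) ≤ 10·ρ^3, i.e. ρ^3 ≥ 14/(14+10) = 7/12.
Hence ρ ≥ (7/12)^(1/3) ≈ 0.836.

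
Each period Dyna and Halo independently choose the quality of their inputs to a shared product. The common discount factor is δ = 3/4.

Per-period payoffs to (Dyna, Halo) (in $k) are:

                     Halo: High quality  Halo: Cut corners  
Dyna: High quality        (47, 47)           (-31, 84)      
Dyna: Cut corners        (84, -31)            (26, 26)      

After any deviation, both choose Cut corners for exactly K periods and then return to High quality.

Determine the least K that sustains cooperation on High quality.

No profitable deviation requires (47−26)(δ+…+δ^K) ≥ 84−47, i.e. δ+…+δ^K ≥ 37/21 ≈ 1.7619.
With δ = 3/4, the partial sums are K=1: 0.7500, K=2: 1.3125, K=3: 1.7344, K=4: 2.0508.
K = 4 is the first length at which the sum reaches 1.7619.

4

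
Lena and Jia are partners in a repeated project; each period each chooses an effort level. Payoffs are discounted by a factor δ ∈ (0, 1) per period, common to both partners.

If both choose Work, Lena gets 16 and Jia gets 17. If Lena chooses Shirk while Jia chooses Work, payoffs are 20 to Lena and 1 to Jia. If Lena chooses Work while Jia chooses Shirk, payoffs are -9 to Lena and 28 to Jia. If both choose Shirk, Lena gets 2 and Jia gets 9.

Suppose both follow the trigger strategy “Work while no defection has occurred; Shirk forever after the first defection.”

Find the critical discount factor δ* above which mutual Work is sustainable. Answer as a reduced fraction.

11/19

Lena: cooperation gives 16 each period; deviation gives 20 once then 2 forever.
  16/(1−δ) ≥ 20 + 2δ/(1−δ) ⇒ δ ≥ 4/18 = 2/9.
Jia: cooperation gives 17 each period; deviation gives 28 once then 9 forever.
  δ ≥ 11/19.
Both must hold, so the binding constraint is Jia's: δ ≥ 11/19.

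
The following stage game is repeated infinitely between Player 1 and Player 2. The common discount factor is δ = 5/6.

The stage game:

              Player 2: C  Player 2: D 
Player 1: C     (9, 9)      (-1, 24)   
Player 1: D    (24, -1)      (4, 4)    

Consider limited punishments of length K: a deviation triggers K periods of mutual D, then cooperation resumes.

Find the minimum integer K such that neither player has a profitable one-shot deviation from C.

No profitable deviation requires (9−4)(δ+…+δ^K) ≥ 24−9, i.e. δ+…+δ^K ≥ 3 ≈ 3.0000.
With δ = 5/6, the partial sums are K=1: 0.8333, K=2: 1.5278, K=3: 2.1065, K=4: 2.5887, K=5: 2.9906, K=6: 3.3255.
K = 6 is the first length at which the sum reaches 3.0000.

6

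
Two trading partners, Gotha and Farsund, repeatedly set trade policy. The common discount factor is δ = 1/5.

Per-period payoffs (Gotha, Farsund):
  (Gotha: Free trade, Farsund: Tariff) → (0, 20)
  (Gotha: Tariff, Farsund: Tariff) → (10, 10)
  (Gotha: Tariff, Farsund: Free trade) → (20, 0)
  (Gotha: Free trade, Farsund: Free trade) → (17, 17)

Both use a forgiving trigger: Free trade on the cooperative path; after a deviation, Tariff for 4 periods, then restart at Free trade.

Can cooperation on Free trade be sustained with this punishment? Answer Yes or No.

A one-shot deviation gives 20 now, then 10 for 4 periods, then back to 17.
Gain from deviating: (20−17) today; loss: (17−10) in each of the next 4 periods.
No-deviation condition: (17−10)(δ+…+δ^4) ≥ 20−17, i.e. δ+…+δ^4 ≥ 3/7.
At δ = 1/5: δ+…+δ^4 = 0.2496 < 0.4286.
So cooperation is not sustainable.

No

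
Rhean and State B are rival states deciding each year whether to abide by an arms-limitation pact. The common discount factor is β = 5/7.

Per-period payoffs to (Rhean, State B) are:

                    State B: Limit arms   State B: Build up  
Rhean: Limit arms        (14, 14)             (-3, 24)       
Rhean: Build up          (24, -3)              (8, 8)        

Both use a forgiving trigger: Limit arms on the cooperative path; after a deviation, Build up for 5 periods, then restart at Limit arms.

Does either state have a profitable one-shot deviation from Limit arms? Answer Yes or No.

Comparing payoff streams over the 6 periods until play realigns: cooperate → 14(1+β+…+β^5); deviate → 24 + 8(β+…+β^5).
Cooperation is sustained iff (14−8)(β+…+β^5) ≥ 24−14.
β+…+β^5 = 5/7·(1−(5/7)^5)/(1−5/7) = 2.0352, and (24−14)/(14−8) = 1.6667.
2.0352 ≥ 1.6667, so cooperation is sustainable.

No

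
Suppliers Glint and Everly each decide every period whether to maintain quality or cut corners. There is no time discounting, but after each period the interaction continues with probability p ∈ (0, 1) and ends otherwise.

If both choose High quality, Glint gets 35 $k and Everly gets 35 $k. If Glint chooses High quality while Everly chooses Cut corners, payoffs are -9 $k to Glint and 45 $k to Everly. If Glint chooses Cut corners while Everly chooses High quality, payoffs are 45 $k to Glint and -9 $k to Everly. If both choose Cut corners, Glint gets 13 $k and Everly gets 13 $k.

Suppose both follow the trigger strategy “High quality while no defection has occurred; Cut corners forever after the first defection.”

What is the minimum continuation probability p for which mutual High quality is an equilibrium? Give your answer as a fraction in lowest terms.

Expected cooperation value is 35 + p·35 + p²·35 + … = 35/(1−p); deviation gives 45 + p·13/(1−p).
35 ≥ 45(1−p) + 13p ⇒ 32p ≥ 10 ⇒ p ≥ 10/32 = 5/16.

5/16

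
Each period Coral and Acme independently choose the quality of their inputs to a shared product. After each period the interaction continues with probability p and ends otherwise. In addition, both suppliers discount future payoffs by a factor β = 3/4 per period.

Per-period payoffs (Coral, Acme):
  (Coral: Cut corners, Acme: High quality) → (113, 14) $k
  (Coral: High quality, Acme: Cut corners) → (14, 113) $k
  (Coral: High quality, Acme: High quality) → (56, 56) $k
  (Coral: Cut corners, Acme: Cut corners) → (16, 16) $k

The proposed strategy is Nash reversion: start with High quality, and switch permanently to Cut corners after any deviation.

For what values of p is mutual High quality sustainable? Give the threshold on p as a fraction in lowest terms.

Expected continuation weight on next period's payoff is β·p = 3/4·p, which plays the role of the discount factor.
Cooperation requires 3/4·p ≥ (113−56)/(113−16) = 57/97, hence p ≥ 76/97.

76/97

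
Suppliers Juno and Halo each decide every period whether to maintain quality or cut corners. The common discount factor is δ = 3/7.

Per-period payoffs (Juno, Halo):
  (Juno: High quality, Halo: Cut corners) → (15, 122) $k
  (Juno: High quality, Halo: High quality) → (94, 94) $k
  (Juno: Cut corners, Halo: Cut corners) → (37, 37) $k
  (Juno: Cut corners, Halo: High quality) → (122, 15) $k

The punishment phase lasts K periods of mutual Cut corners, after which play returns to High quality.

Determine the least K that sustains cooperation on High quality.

2

IC: δ(1−δ^K)/(1−δ) ≥ (122−94)/(94−37) = 28/57.
With δ = 3/7: need 1 − δ^K ≥ 28/57·(1−3/7)/(3/7), i.e. δ^K ≤ 0.3450.
Since (3/7)^1 = 0.4286 and (3/7)^2 = 0.1837, the smallest such K is 2.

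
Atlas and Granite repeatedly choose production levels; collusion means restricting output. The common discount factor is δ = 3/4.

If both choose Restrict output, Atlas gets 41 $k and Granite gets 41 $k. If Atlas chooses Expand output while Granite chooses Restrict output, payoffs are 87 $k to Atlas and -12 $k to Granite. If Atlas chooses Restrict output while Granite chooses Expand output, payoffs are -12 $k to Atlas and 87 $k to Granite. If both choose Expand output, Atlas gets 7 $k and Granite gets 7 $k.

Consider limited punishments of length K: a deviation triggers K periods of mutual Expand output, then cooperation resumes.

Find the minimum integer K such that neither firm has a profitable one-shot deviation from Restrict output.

Need Σ_{k=1}^{K} δ^k ≥ (87−41)/(41−7) = 1.3529 at δ = 3/4.
At K = 2 the sum is 1.3125 < 1.3529; at K = 3 it is 1.7344 ≥ 1.3529.
So the minimum punishment length is K = 3.

3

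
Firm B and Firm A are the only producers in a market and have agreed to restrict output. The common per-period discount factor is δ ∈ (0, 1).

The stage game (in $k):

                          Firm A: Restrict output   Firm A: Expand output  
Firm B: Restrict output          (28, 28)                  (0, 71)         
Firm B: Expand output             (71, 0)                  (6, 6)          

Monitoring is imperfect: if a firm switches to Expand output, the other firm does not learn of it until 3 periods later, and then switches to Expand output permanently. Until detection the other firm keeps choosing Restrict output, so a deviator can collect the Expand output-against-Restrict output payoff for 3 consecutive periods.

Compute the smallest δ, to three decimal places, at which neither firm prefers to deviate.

0.871

A deviator earns 71 for 3 periods, then 6 forever; cooperating earns 28 forever. Multiplying the IC by (1−δ):
28 ≥ 71(1−δ^3) + 6δ^3, so 65·δ^3 ≥ 43 and δ^3 ≥ 43/65.
δ ≥ (43/65)^(1/3) ≈ 0.871.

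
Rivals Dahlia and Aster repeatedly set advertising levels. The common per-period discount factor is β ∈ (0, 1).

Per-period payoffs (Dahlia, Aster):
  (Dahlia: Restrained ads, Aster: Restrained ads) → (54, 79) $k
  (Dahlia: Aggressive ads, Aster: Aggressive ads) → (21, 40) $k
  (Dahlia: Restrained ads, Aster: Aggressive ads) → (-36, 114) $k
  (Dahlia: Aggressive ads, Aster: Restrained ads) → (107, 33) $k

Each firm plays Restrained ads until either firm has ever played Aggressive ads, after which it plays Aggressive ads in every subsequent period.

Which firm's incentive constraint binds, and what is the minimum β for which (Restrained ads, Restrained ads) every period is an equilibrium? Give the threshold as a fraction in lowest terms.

Dahlia: cooperation gives 54 each period; deviation gives 107 once then 21 forever.
  54/(1−β) ≥ 107 + 21β/(1−β) ⇒ β ≥ 53/86.
Aster: cooperation gives 79 each period; deviation gives 114 once then 40 forever.
  β ≥ 35/74.
Both must hold, so the binding constraint is Dahlia's: β ≥ 53/86.

Dahlia; β ≥ 53/86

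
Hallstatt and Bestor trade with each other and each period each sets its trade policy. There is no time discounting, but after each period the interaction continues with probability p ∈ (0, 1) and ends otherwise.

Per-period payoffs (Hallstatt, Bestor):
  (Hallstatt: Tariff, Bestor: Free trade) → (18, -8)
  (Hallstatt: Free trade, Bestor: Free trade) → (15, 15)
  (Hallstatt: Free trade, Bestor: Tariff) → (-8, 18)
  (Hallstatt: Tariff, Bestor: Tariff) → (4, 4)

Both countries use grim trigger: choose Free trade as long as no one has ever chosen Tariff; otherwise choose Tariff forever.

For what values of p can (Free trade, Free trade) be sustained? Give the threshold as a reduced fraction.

Expected cooperation value is 15 + p·15 + p²·15 + … = 15/(1−p); deviation gives 18 + p·4/(1−p).
15 ≥ 18(1−p) + 4p ⇒ 14p ≥ 3 ⇒ p ≥ 3/14.

3/14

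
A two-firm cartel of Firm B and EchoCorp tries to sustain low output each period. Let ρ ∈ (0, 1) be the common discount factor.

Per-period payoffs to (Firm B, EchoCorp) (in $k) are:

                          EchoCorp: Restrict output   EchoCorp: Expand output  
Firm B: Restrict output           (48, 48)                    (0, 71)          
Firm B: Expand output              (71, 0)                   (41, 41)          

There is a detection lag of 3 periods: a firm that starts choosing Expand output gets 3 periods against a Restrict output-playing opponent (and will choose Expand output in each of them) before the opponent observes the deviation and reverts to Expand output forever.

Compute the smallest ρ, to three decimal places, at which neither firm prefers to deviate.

A deviator earns 71 for 3 periods, then 41 forever; cooperating earns 48 forever. Multiplying the IC by (1−ρ):
48 ≥ 71(1−ρ^3) + 41ρ^3, so 30·ρ^3 ≥ 23 and ρ^3 ≥ 23/30.
ρ ≥ (23/30)^(1/3) ≈ 0.915.

0.915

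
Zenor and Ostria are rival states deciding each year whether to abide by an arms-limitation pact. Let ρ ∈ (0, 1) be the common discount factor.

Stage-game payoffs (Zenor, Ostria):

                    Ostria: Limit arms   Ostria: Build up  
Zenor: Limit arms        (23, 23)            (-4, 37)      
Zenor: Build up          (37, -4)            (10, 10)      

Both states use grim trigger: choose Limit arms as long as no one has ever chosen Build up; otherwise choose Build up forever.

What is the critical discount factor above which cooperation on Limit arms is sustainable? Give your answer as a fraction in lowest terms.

Under grim trigger the critical discount factor is (T−C)/(T−P) with T = 37, C = 23, P = 10.
ρ* = (37−23)/(37−10) = 14/27.

14/27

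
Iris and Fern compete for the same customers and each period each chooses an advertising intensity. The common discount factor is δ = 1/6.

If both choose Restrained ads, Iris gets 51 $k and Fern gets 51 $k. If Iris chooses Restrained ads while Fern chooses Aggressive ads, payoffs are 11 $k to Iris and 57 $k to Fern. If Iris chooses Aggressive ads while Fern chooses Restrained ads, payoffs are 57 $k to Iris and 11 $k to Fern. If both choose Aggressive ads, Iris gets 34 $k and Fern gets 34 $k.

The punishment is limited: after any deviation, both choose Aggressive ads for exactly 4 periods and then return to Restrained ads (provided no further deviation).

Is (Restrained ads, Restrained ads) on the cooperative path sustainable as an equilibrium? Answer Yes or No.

A one-shot deviation gives 57 now, then 34 for 4 periods, then back to 51.
Gain from deviating: (57−51) today; loss: (51−34) in each of the next 4 periods.
No-deviation condition: (51−34)(δ+…+δ^4) ≥ 57−51, i.e. δ+…+δ^4 ≥ 6/17.
At δ = 1/6: δ+…+δ^4 = 0.1998 < 0.3529.
So cooperation is not sustainable.

No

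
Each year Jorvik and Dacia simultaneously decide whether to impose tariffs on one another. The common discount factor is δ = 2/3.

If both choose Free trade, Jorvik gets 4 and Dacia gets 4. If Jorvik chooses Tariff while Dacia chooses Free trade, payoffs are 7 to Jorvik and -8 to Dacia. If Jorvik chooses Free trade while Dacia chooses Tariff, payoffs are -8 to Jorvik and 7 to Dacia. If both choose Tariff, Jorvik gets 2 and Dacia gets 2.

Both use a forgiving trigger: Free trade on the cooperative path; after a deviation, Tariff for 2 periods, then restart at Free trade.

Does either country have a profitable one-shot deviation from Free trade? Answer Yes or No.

IC: δ+…+δ^2 ≥ (7−4)/(4−2) = 3/2.
At δ = 2/3: partial sum = 1.1111 < 1.5000. Cooperation not sustainable.

Yes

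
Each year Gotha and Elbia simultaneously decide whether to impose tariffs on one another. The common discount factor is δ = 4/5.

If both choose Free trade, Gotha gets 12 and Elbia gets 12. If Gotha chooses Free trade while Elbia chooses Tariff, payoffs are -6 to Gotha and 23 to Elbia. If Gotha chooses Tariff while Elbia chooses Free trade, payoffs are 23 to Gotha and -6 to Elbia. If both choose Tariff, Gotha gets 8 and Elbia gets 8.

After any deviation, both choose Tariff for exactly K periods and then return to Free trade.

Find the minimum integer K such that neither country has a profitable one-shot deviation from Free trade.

6

IC: δ(1−δ^K)/(1−δ) ≥ (23−12)/(12−8) = 11/4.
With δ = 4/5: need 1 − δ^K ≥ 11/4·(1−4/5)/(4/5), i.e. δ^K ≤ 0.3125.
Since (4/5)^5 = 0.3277 and (4/5)^6 = 0.2621, the smallest such K is 6.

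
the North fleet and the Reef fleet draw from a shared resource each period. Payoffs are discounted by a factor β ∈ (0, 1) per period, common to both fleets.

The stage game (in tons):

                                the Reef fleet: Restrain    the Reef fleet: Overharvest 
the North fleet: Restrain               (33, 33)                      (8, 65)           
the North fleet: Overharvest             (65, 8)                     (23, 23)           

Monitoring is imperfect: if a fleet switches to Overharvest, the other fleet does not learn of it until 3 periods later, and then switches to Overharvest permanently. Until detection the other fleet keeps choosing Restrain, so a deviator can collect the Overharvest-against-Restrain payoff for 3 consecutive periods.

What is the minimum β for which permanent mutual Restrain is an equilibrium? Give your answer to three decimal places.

A deviator earns 65 for 3 periods, then 23 forever; cooperating earns 33 forever. Multiplying the IC by (1−β):
33 ≥ 65(1−β^3) + 23β^3, so 42·β^3 ≥ 32 and β^3 ≥ 16/21.
β ≥ (16/21)^(1/3) ≈ 0.913.

0.913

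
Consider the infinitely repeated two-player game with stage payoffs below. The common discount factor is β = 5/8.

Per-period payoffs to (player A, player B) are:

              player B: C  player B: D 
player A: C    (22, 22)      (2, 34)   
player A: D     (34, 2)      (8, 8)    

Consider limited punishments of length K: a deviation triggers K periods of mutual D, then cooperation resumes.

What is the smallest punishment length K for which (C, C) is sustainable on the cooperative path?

Need Σ_{k=1}^{K} β^k ≥ (34−22)/(22−8) = 0.8571 at β = 5/8.
At K = 1 the sum is 0.6250 < 0.8571; at K = 2 it is 1.0156 ≥ 0.8571.
So the minimum punishment length is K = 2.

2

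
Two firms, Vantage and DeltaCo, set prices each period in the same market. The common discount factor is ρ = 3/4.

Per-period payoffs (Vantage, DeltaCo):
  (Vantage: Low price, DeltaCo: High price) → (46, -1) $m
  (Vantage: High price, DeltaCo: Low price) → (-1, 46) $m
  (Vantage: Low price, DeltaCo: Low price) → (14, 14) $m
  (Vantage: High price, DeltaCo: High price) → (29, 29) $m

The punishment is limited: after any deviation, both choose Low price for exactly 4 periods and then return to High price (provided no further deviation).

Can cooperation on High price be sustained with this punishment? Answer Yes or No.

Yes

A one-shot deviation gives 46 now, then 14 for 4 periods, then back to 29.
Gain from deviating: (46−29) today; loss: (29−14) in each of the next 4 periods.
No-deviation condition: (29−14)(ρ+…+ρ^4) ≥ 46−29, i.e. ρ+…+ρ^4 ≥ 17/15.
At ρ = 3/4: ρ+…+ρ^4 = 2.0508 ≥ 1.1333.
So cooperation is sustainable.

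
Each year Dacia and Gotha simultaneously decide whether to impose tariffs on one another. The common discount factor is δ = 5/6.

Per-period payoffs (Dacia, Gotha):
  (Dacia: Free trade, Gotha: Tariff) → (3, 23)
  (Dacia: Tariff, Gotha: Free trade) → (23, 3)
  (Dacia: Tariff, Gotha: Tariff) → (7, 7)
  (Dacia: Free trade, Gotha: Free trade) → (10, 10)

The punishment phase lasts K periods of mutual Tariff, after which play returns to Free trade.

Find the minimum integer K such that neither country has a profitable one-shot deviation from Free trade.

12

IC: δ(1−δ^K)/(1−δ) ≥ (23−10)/(10−7) = 13/3.
With δ = 5/6: need 1 − δ^K ≥ 13/3·(1−5/6)/(5/6), i.e. δ^K ≤ 0.1333.
Since (5/6)^11 = 0.1346 and (5/6)^12 = 0.1122, the smallest such K is 12.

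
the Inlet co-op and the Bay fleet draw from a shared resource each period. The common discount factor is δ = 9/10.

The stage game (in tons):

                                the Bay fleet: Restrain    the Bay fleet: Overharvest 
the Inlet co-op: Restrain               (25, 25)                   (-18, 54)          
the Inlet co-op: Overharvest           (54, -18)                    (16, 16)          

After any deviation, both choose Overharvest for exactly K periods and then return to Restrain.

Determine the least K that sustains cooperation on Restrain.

5

Need Σ_{k=1}^{K} δ^k ≥ (54−25)/(25−16) = 3.2222 at δ = 9/10.
At K = 4 the sum is 3.0951 < 3.2222; at K = 5 it is 3.6856 ≥ 3.2222.
So the minimum punishment length is K = 5.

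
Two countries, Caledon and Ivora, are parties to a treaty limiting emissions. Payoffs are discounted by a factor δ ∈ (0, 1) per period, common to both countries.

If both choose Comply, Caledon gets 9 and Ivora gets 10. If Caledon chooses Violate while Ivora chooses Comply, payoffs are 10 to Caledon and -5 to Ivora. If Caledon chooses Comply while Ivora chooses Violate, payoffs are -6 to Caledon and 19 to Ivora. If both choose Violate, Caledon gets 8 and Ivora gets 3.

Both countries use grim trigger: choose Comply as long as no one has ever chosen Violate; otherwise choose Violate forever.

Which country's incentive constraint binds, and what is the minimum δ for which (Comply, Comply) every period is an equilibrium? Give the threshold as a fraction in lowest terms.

Ivora; δ ≥ 9/16

Caledon: cooperation gives 9 each period; deviation gives 10 once then 8 forever.
  9/(1−δ) ≥ 10 + 8δ/(1−δ) ⇒ δ ≥ 1/2.
Ivora: cooperation gives 10 each period; deviation gives 19 once then 3 forever.
  δ ≥ 9/16.
Both must hold, so the binding constraint is Ivora's: δ ≥ 9/16.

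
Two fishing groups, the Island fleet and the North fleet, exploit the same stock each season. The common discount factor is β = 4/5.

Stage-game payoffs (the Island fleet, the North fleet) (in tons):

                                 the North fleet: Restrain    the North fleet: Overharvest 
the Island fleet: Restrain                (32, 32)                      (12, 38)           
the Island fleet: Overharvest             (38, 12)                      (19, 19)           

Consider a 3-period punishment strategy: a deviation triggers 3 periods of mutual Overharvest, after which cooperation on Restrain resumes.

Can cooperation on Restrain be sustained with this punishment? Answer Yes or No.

Yes

IC: β+…+β^3 ≥ (38−32)/(32−19) = 6/13.
At β = 4/5: partial sum = 1.9520 ≥ 0.4615. Cooperation sustainable.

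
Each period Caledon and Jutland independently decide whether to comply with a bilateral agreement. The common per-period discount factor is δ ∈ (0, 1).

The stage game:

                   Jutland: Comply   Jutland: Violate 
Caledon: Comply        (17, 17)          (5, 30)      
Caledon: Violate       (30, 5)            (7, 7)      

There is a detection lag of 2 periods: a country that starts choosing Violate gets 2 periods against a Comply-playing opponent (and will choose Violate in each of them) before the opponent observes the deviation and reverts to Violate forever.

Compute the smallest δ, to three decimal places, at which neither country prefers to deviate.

0.752

The best deviation is to choose Violate for all 2 undetected periods, earning 30 each, then 7 forever once detected.
Deviation value: 30(1−δ^2)/(1−δ) + 7δ^2/(1−δ); cooperation value: 17/(1−δ).
IC: 17 ≥ 30(1−δ^2) + 7δ^2 = 30 − 23δ^2.
So δ^2 ≥ 13/23, giving δ ≥ (13/23)^(1/2) ≈ 0.752.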